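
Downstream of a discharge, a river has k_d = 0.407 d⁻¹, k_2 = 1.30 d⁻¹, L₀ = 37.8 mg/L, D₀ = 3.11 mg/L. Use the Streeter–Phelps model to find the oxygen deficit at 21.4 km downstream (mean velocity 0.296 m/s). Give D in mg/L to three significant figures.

Travel time t = x/v = 21.4 km / (0.296 m/s) = 21400 m / 0.296 m/s = 72300 s = 0.8368 d.
k_d L₀/(k_2−k_d) = 0.407×37.8/(1.30−0.407) = 15.38/0.8930 = 17.23 mg/L.
e^(−k_d t) = e^(−0.407×0.8368) = 0.7114; e^(−k_2 t) = e^(−1.30×0.8368) = 0.3370.
D = 17.23 × (0.7114 − 0.3370) + 3.11 × 0.3370 = 6.450 + 1.048 = 7.498 mg/L.

D ≈ 7.50 mg/L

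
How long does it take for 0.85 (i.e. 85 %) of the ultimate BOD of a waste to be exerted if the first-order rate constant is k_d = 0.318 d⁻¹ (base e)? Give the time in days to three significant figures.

y/L₀ = 1 − e^(−k_d t) = 0.85 ⇒ e^(−k_d t) = 0.150
t = −ln(0.150) / 0.318 = 1.897 / 0.318 = 5.966 d.

t ≈ 5.97 d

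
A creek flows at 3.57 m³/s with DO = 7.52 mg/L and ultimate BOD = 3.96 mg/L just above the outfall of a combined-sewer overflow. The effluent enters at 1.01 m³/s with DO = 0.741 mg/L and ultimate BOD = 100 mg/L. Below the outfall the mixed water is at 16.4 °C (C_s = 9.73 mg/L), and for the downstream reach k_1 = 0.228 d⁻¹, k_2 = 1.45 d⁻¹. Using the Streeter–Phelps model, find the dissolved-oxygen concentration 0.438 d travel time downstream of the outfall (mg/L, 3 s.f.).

DO ≈ 6.01 mg/L

Mixed DO = (3.57×7.52 + 1.01×0.741)/(3.57+1.01) = 27.59/4.580 = 6.025 mg/L.
Mixed L₀ = (3.57×3.96 + 1.01×100)/(4.580) = 115.1/4.580 = 25.14 mg/L.
Initial deficit D₀ = C_s − DO₀ = 9.73 − 6.025 = 3.705 mg/L.
D(0.438) = [0.228×25.14/(1.45−0.228)](e^(−0.228×0.438) − e^(−1.45×0.438)) + 3.705 e^(−1.45×0.438)
= 4.690 × (0.9050 − 0.5299) + 3.705 × 0.5299 = 3.722 mg/L.
DO = 9.73 − 3.722 = 6.008 mg/L.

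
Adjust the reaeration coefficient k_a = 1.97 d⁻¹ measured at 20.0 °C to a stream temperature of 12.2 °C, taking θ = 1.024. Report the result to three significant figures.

k_a(T₂) = k_a(T₁) · θ^(T₂−T₁) = 1.97 × 1.024^(12.2−20.0)
= 1.97 × 1.024^-7.80 = 1.97 × 0.8311 = 1.637 d⁻¹.

k_a ≈ 1.64 d⁻¹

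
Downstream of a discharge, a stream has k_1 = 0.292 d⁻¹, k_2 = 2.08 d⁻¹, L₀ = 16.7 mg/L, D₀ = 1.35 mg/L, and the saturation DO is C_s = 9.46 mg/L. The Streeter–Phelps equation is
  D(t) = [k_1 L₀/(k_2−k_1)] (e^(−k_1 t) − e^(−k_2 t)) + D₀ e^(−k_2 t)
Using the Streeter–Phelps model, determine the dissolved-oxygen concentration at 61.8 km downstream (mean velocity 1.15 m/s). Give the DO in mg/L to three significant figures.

DO ≈ 7.56 mg/L

Travel time t = x/v = 61.8 km / (1.15 m/s) = 61800 m / 1.15 m/s = 53740 s = 0.6220 d.
k_1 L₀/(k_2−k_1) = 0.292×16.7/(2.08−0.292) = 4.876/1.788 = 2.727 mg/L.
e^(−k_1 t) = e^(−0.292×0.6220) = 0.8339; e^(−k_2 t) = e^(−2.08×0.6220) = 0.2742.
D = 2.727 × (0.8339 − 0.2742) + 1.35 × 0.2742 = 1.526 + 0.3702 = 1.897 mg/L.
DO = C_s − D = 9.46 − 1.897 = 7.563 mg/L.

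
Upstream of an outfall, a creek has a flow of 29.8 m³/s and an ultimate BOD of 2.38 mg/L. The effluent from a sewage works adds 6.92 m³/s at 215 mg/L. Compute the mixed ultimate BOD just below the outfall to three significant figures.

42.4 mg/L

Flow-weighted mixing: C = (Q_r C_r + Q_w C_w)/(Q_r + Q_w)
= (29.8×2.38 + 6.92×215)/(29.8 + 6.92) = 1559/36.72 = 42.45 mg/L.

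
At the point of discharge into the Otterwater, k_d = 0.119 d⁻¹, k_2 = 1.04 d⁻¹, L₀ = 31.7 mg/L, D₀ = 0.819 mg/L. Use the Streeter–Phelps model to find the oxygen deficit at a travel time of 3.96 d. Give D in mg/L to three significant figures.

k_d L₀/(k_2−k_d) = 0.119×31.7/(1.04−0.119) = 3.772/0.9210 = 4.096 mg/L.
e^(−k_d t) = e^(−0.119×3.960) = 0.6242; e^(−k_2 t) = e^(−1.04×3.960) = 0.01627.
D = 4.096 × (0.6242 − 0.01627) + 0.819 × 0.01627 = 2.490 + 0.01333 = 2.503 mg/L.

D ≈ 2.50 mg/L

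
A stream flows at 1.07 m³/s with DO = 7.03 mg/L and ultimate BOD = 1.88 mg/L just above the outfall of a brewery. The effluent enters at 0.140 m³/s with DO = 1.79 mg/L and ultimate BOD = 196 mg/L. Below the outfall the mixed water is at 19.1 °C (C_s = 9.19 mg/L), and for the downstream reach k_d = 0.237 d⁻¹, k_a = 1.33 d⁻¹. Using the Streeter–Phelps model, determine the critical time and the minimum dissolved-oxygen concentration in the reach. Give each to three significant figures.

Mixed DO = (1.07×7.03 + 0.140×1.79)/(1.07+0.140) = 7.773/1.210 = 6.424 mg/L.
Mixed L₀ = (1.07×1.88 + 0.140×196)/(1.210) = 29.45/1.210 = 24.34 mg/L.
Initial deficit D₀ = C_s − DO₀ = 9.19 − 6.424 = 2.766 mg/L.
t_c = (1/1.093) ln[(1.33/0.237)(1 − 2.766×1.093/(0.237×24.34))] = 0.9149 × ln(2.670) = 0.8987 d.
D_c = (0.237/1.33) × 24.34 × e^(−0.237×0.8987) = 0.1782 × 24.34 × 0.8082 = 3.505 mg/L.
Minimum DO = 9.19 − 3.505 = 5.685 mg/L.

t_c ≈ 0.899 d; minimum DO ≈ 5.68 mg/L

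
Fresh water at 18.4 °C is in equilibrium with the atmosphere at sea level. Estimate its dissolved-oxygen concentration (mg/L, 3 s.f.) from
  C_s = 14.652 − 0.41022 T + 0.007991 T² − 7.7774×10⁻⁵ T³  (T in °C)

C_s ≈ 9.32 mg/L

C_s = 14.652 − 0.41022×18.4 + 0.007991×18.4² − 7.7774×10⁻⁵×18.4³ = 9.325 mg/L.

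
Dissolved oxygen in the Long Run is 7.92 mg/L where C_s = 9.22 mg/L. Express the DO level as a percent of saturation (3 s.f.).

% saturation = C/C_s × 100 = 7.92/9.22 × 100 = 85.9 %.

85.9 % saturation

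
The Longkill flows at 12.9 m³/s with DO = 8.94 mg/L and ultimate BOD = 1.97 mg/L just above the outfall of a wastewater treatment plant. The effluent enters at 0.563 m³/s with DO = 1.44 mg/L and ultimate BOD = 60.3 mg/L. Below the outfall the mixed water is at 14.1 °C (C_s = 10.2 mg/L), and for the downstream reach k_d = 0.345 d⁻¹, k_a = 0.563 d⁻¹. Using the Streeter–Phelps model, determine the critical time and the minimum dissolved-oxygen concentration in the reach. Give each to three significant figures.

t_c ≈ 1.07 d; minimum DO ≈ 8.33 mg/L

Mixed DO = (12.9×8.94 + 0.563×1.44)/(12.9+0.563) = 116.1/13.46 = 8.626 mg/L.
Mixed L₀ = (12.9×1.97 + 0.563×60.3)/(13.46) = 59.36/13.46 = 4.409 mg/L.
Initial deficit D₀ = C_s − DO₀ = 10.2 − 8.626 = 1.574 mg/L.
t_c = (1/0.2180) ln[(0.563/0.345)(1 − 1.574×0.2180/(0.345×4.409))] = 4.587 × ln(1.264) = 1.074 d.
D_c = (0.345/0.563) × 4.409 × e^(−0.345×1.074) = 0.6128 × 4.409 × 0.6903 = 1.865 mg/L.
Minimum DO = 10.2 − 1.865 = 8.335 mg/L.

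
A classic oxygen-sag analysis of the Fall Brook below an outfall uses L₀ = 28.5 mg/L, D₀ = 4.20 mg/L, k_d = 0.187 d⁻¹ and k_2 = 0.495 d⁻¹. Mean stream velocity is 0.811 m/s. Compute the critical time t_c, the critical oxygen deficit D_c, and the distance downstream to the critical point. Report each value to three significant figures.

t_c ≈ 2.26 d; D_c ≈ 7.06 mg/L; x_c ≈ 158 km

At the critical point dD/dt = 0, so k_d L₀ e^(−k_d t) = k_2 D. Substituting D(t) from the Streeter–Phelps equation and solving for t gives
t_c = ln[(k_2/k_d)(1 − D₀(k_2−k_d)/(k_d L₀))] / (k_2−k_d).
Here k_2−k_d = 0.3080 d⁻¹ and 1 − D₀(k_2−k_d)/(k_d L₀) = 1 − 4.20×0.3080/(0.187×28.5) = 0.7573, so
t_c = ln(2.647 × 0.7573) / 0.3080 = 0.6954 / 0.3080 = 2.258 d.
L(t_c) = L₀ e^(−k_d t_c) = 28.5 × 0.6556 = 18.68 mg/L, and at the critical point k_2 D_c = k_d L, so D_c = (0.187/0.495) × 18.68 = 7.059 mg/L.
x_c = v t_c = 0.811 m/s × 2.258 d × 86400 s/d = 158200 m ≈ 158 km.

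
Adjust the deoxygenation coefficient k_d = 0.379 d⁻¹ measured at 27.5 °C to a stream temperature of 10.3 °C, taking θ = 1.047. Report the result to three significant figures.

k_d ≈ 0.172 d⁻¹

k_d(T₂) = k_d(T₁) · θ^(T₂−T₁) = 0.379 × 1.047^(10.3−27.5)
= 0.379 × 1.047^-17.2 = 0.379 × 0.4539 = 0.1720 d⁻¹.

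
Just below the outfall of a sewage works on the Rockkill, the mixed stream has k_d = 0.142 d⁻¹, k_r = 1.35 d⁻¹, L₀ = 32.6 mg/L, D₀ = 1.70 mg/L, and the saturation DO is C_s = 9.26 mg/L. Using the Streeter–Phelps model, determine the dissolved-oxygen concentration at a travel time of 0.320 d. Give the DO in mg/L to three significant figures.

k_d L₀/(k_r−k_d) = 0.142×32.6/(1.35−0.142) = 4.629/1.208 = 3.832 mg/L.
e^(−k_d t) = e^(−0.142×0.3200) = 0.9556; e^(−k_r t) = e^(−1.35×0.3200) = 0.6492.
D = 3.832 × (0.9556 − 0.6492) + 1.70 × 0.6492 = 1.174 + 1.104 = 2.278 mg/L.
DO = C_s − D = 9.26 − 2.278 = 6.982 mg/L.

DO ≈ 6.98 mg/L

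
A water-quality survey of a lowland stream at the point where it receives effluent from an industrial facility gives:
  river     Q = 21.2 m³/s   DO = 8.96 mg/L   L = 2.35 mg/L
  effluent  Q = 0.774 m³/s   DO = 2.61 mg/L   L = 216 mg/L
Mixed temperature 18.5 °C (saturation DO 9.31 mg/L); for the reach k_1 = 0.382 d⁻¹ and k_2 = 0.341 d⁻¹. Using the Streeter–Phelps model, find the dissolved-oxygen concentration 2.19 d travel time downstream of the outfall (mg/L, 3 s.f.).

DO ≈ 5.29 mg/L

Mixed DO = (21.2×8.96 + 0.774×2.61)/(21.2+0.774) = 192.0/21.97 = 8.736 mg/L.
Mixed L₀ = (21.2×2.35 + 0.774×216)/(21.97) = 217.0/21.97 = 9.875 mg/L.
Initial deficit D₀ = C_s − DO₀ = 9.31 − 8.736 = 0.5737 mg/L.
D(2.19) = [0.382×9.875/(0.341−0.382)](e^(−0.382×2.19) − e^(−0.341×2.19)) + 0.5737 e^(−0.341×2.19)
= -92.01 × (0.4332 − 0.4739) + 0.5737 × 0.4739 = 4.016 mg/L.
DO = 9.31 − 4.016 = 5.294 mg/L.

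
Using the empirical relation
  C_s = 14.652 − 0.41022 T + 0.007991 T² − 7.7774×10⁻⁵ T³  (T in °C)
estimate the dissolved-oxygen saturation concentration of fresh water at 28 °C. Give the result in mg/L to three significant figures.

C_s = 14.652 − 0.41022×28 + 0.007991×28² − 7.7774×10⁻⁵×28³ = 7.723 mg/L.

C_s ≈ 7.72 mg/L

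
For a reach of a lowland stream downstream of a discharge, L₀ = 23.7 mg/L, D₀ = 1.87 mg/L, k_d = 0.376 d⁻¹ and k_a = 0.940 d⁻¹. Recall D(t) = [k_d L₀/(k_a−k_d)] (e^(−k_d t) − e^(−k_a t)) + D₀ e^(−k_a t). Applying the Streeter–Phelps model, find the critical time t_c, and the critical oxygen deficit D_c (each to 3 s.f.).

t_c ≈ 1.40 d; D_c ≈ 5.60 mg/L

With k_a/k_d = 2.500 and 1 − D₀(k_a−k_d)/(k_d L₀) = 0.8816,
t_c = ln(2.500 × 0.8816) / (0.940 − 0.376) = ln(2.204) / 0.5640 = 0.7903/0.5640 = 1.401 d.
L(t_c) = L₀ e^(−k_d t_c) = 23.7 × 0.5904 = 13.99 mg/L, and at the critical point k_a D_c = k_d L, so D_c = (0.376/0.940) × 13.99 = 5.597 mg/L.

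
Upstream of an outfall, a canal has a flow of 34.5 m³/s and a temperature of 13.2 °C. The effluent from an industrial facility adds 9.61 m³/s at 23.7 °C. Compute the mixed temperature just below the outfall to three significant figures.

15.5 °C

Flow-weighted mixing: C = (Q_r C_r + Q_w C_w)/(Q_r + Q_w)
= (34.5×13.2 + 9.61×23.7)/(34.5 + 9.61) = 683.2/44.11 = 15.49 °C.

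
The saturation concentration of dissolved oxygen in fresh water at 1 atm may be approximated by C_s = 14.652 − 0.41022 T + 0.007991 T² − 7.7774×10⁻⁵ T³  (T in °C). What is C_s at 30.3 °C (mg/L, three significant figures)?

C_s ≈ 7.40 mg/L

C_s = 14.652 − 0.41022×30.3 + 0.007991×30.3² − 7.7774×10⁻⁵×30.3³ = 7.395 mg/L.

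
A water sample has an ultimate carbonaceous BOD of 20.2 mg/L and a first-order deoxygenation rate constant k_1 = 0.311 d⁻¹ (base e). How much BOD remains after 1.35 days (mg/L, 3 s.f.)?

L_t = L₀ e^(−k_1 t) = 20.2 × e^(−0.311×1.35) = 20.2 × 0.6571 = 13.27 mg/L.

L ≈ 13.3 mg/L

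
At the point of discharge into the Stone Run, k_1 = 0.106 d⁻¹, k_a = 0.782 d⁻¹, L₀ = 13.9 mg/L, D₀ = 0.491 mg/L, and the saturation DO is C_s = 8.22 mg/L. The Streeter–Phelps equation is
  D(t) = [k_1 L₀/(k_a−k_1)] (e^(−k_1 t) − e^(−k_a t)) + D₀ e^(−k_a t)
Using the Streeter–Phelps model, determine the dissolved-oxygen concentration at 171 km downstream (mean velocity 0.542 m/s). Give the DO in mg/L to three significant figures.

Travel time t = x/v = 171 km / (0.542 m/s) = 171000 m / 0.542 m/s = 315500 s = 3.652 d.
k_1 L₀/(k_a−k_1) = 0.106×13.9/(0.782−0.106) = 1.473/0.6760 = 2.180 mg/L.
e^(−k_1 t) = e^(−0.106×3.652) = 0.6790; e^(−k_a t) = e^(−0.782×3.652) = 0.05752.
D = 2.180 × (0.6790 − 0.05752) + 0.491 × 0.05752 = 1.355 + 0.02824 = 1.383 mg/L.
DO = C_s − D = 8.22 − 1.383 = 6.837 mg/L.

DO ≈ 6.84 mg/L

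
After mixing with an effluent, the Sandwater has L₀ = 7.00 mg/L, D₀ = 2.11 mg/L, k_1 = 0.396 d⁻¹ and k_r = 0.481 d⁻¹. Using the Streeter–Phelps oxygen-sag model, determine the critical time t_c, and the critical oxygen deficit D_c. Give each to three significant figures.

t_c ≈ 1.50 d; D_c ≈ 3.18 mg/L

At the critical point dD/dt = 0, so k_1 L₀ e^(−k_1 t) = k_r D. Substituting D(t) from the Streeter–Phelps equation and solving for t gives
t_c = ln[(k_r/k_1)(1 − D₀(k_r−k_1)/(k_1 L₀))] / (k_r−k_1).
Here k_r−k_1 = 0.08500 d⁻¹ and 1 − D₀(k_r−k_1)/(k_1 L₀) = 1 − 2.11×0.08500/(0.396×7.00) = 0.9353, so
t_c = ln(1.215 × 0.9353) / 0.08500 = 0.1276 / 0.08500 = 1.501 d.
D_c = (k_1/k_r) L₀ e^(−k_1 t_c) = (0.396/0.481) × 7.00 × e^(−0.396×1.501) = 0.8233 × 7.00 × 0.5519 = 3.181 mg/L.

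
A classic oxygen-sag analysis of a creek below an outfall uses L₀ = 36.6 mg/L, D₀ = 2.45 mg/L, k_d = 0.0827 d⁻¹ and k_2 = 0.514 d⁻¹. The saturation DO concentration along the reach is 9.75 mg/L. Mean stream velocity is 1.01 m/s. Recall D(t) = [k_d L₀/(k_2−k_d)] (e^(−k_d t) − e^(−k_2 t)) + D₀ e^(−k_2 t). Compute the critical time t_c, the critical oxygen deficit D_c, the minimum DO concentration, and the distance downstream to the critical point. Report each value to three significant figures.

t_c ≈ 3.24 d; D_c ≈ 4.50 mg/L; min DO ≈ 5.25 mg/L; x_c ≈ 283 km

t_c = [1/(k_2−k_d)] ln[(k_2/k_d)(1 − D₀(k_2−k_d)/(k_d L₀))]
= [1/(0.514−0.0827)] ln[(0.514/0.0827)(1 − 2.45×0.4313/(0.0827×36.6))]
= (1/0.4313) ln[6.215 × 0.6509] = 2.319 × ln(4.045) = 2.319 × 1.398 = 3.240 d.
L(t_c) = L₀ e^(−k_d t_c) = 36.6 × 0.7649 = 28.00 mg/L, and at the critical point k_2 D_c = k_d L, so D_c = (0.0827/0.514) × 28.00 = 4.504 mg/L.
Minimum DO = C_s − D_c = 9.75 − 4.504 = 5.246 mg/L.
x_c = v t_c = 1.01 m/s × 3.240 d × 86400 s/d = 282800 m ≈ 283 km.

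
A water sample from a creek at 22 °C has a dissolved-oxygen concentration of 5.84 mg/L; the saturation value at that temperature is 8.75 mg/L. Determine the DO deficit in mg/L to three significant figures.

D = C_s − C = 8.75 − 5.84 = 2.91 mg/L.

D ≈ 2.91 mg/L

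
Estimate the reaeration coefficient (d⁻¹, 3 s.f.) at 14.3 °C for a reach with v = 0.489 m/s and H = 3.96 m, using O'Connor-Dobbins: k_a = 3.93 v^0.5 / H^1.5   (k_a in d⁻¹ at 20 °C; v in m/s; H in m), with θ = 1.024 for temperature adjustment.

k_a ≈ 0.305 d⁻¹

k_a(20) = 3.93 × 0.489^0.5 / 3.96^1.5 = 3.93 × 0.6993 / 7.880 = 0.3487 d⁻¹.
k_a(14.3) = 0.3487 × 1.024^(14.3−20) = 0.3487 × 0.8736 = 0.3046 d⁻¹.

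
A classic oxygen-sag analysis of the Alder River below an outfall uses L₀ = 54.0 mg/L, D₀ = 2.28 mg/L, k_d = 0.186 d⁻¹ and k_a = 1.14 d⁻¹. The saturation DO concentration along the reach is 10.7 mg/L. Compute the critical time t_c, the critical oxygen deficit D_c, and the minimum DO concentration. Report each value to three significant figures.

At the critical point dD/dt = 0, so k_d L₀ e^(−k_d t) = k_a D. Substituting D(t) from the Streeter–Phelps equation and solving for t gives
t_c = ln[(k_a/k_d)(1 − D₀(k_a−k_d)/(k_d L₀))] / (k_a−k_d).
Here k_a−k_d = 0.9540 d⁻¹ and 1 − D₀(k_a−k_d)/(k_d L₀) = 1 − 2.28×0.9540/(0.186×54.0) = 0.7834, so
t_c = ln(6.129 × 0.7834) / 0.9540 = 1.569 / 0.9540 = 1.645 d.
D_c = (k_d/k_a) L₀ e^(−k_d t_c) = (0.186/1.14) × 54.0 × e^(−0.186×1.645) = 0.1632 × 54.0 × 0.7365 = 6.489 mg/L.
Minimum DO = C_s − D_c = 10.7 − 6.489 = 4.211 mg/L.

t_c ≈ 1.64 d; D_c ≈ 6.49 mg/L; min DO ≈ 4.21 mg/L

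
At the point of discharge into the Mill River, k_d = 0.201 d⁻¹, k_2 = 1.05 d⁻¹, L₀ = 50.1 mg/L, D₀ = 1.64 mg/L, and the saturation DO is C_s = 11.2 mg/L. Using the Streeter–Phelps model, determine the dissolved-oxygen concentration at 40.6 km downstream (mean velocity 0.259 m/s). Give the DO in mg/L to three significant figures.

Travel time t = x/v = 40.6 km / (0.259 m/s) = 40600 m / 0.259 m/s = 156800 s = 1.814 d.
k_d L₀/(k_2−k_d) = 0.201×50.1/(1.05−0.201) = 10.07/0.8490 = 11.86 mg/L.
e^(−k_d t) = e^(−0.201×1.814) = 0.6944; e^(−k_2 t) = e^(−1.05×1.814) = 0.1488.
D = 11.86 × (0.6944 − 0.1488) + 1.64 × 0.1488 = 6.471 + 0.2441 = 6.716 mg/L.
DO = C_s − D = 11.2 − 6.716 = 4.484 mg/L.

DO ≈ 4.48 mg/L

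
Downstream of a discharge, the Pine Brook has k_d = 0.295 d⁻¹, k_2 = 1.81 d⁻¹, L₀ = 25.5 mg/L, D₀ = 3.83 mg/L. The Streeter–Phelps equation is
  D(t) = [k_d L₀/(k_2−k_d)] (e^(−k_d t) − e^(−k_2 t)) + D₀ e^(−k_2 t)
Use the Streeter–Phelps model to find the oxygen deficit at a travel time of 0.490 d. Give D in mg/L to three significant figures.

D ≈ 3.83 mg/L

k_d L₀/(k_2−k_d) = 0.295×25.5/(1.81−0.295) = 7.522/1.515 = 4.965 mg/L.
e^(−k_d t) = e^(−0.295×0.4900) = 0.8654; e^(−k_2 t) = e^(−1.81×0.4900) = 0.4119.
D = 4.965 × (0.8654 − 0.4119) + 3.83 × 0.4119 = 2.252 + 1.578 = 3.829 mg/L.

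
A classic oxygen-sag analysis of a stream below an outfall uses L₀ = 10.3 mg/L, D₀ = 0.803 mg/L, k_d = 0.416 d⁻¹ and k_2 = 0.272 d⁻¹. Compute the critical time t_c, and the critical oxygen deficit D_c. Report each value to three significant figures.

t_c ≈ 2.77 d; D_c ≈ 4.99 mg/L

t_c = [1/(k_2−k_d)] ln[(k_2/k_d)(1 − D₀(k_2−k_d)/(k_d L₀))]
= [1/(0.272−0.416)] ln[(0.272/0.416)(1 − 0.803×-0.1440/(0.416×10.3))]
= (1/-0.1440) ln[0.6538 × 1.027] = -6.944 × ln(0.6715) = -6.944 × -0.3983 = 2.766 d.
D_c = (k_d/k_2) L₀ e^(−k_d t_c) = (0.416/0.272) × 10.3 × e^(−0.416×2.766) = 1.529 × 10.3 × 0.3165 = 4.985 mg/L.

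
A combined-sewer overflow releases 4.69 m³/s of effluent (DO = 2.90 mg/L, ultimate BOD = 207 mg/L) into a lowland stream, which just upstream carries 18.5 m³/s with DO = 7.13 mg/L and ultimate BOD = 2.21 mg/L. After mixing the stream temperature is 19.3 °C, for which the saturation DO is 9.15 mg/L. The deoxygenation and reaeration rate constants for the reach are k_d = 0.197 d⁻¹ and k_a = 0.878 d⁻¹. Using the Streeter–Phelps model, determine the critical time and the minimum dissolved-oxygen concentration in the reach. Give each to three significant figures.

t_c ≈ 1.81 d; minimum DO ≈ 2.30 mg/L

Mixed DO = (18.5×7.13 + 4.69×2.90)/(18.5+4.69) = 145.5/23.19 = 6.275 mg/L.
Mixed L₀ = (18.5×2.21 + 4.69×207)/(23.19) = 1012/23.19 = 43.63 mg/L.
Initial deficit D₀ = C_s − DO₀ = 9.15 − 6.275 = 2.875 mg/L.
t_c = (1/0.6810) ln[(0.878/0.197)(1 − 2.875×0.6810/(0.197×43.63))] = 1.468 × ln(3.441) = 1.815 d.
D_c = (0.197/0.878) × 43.63 × e^(−0.197×1.815) = 0.2244 × 43.63 × 0.6994 = 6.846 mg/L.
Minimum DO = 9.15 − 6.846 = 2.304 mg/L.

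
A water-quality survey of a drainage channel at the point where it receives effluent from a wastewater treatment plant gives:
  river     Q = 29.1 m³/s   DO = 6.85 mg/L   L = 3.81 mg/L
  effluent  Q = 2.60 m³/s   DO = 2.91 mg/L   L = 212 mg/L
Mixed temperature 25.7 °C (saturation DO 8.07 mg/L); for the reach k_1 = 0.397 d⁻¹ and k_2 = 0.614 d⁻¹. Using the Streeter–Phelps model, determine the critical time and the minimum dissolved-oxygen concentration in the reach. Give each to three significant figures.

t_c ≈ 1.82 d; minimum DO ≈ 1.51 mg/L

Mixed DO = (29.1×6.85 + 2.60×2.91)/(29.1+2.60) = 206.9/31.70 = 6.527 mg/L.
Mixed L₀ = (29.1×3.81 + 2.60×212)/(31.70) = 662.1/31.70 = 20.89 mg/L.
Initial deficit D₀ = C_s − DO₀ = 8.07 − 6.527 = 1.543 mg/L.
t_c = (1/0.2170) ln[(0.614/0.397)(1 − 1.543×0.2170/(0.397×20.89))] = 4.608 × ln(1.484) = 1.820 d.
D_c = (0.397/0.614) × 20.89 × e^(−0.397×1.820) = 0.6466 × 20.89 × 0.4856 = 6.558 mg/L.
Minimum DO = 8.07 − 6.558 = 1.512 mg/L.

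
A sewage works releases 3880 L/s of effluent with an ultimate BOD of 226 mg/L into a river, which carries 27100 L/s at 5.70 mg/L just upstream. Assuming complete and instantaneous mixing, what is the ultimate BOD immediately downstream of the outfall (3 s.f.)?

33.3 mg/L

Flow-weighted mixing: C = (Q_r C_r + Q_w C_w)/(Q_r + Q_w)
= (27100×5.70 + 3880×226)/(27100 + 3880) = 1.031×10^6/30980 = 33.29 mg/L.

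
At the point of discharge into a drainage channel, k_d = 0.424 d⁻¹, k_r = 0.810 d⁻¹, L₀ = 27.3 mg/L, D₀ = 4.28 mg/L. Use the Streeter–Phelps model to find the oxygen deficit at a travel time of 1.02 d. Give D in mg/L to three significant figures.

k_d L₀/(k_r−k_d) = 0.424×27.3/(0.810−0.424) = 11.58/0.3860 = 29.99 mg/L.
e^(−k_d t) = e^(−0.424×1.020) = 0.6489; e^(−k_r t) = e^(−0.810×1.020) = 0.4377.
D = 29.99 × (0.6489 − 0.4377) + 4.28 × 0.4377 = 6.333 + 1.873 = 8.206 mg/L.

D ≈ 8.21 mg/L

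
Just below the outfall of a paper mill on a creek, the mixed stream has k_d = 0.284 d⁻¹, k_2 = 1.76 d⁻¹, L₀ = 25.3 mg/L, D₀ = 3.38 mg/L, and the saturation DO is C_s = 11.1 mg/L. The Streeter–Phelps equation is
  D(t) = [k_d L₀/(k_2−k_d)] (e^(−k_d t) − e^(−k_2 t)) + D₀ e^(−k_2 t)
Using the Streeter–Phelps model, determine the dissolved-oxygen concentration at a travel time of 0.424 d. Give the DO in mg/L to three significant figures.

k_d L₀/(k_2−k_d) = 0.284×25.3/(1.76−0.284) = 7.185/1.476 = 4.868 mg/L.
e^(−k_d t) = e^(−0.284×0.4240) = 0.8866; e^(−k_2 t) = e^(−1.76×0.4240) = 0.4741.
D = 4.868 × (0.8866 − 0.4741) + 3.38 × 0.4741 = 2.008 + 1.603 = 3.610 mg/L.
DO = C_s − D = 11.1 − 3.610 = 7.490 mg/L.

DO ≈ 7.49 mg/L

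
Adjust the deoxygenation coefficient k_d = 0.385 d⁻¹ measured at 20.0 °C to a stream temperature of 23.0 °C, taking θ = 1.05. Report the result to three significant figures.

k_d(T₂) = k_d(T₁) · θ^(T₂−T₁) = 0.385 × 1.05^(23.0−20.0)
= 0.385 × 1.05^3.00 = 0.385 × 1.158 = 0.4457 d⁻¹.

k_d ≈ 0.446 d⁻¹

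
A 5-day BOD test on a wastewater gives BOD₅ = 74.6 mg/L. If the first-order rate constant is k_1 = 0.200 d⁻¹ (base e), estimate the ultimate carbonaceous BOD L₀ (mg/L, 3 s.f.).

L₀ ≈ 118 mg/L

BOD₅ = L₀(1 − e^(−5k_1)) ⇒ L₀ = BOD₅ / (1 − e^(−5×0.200))
= 74.6 / (1 − 0.3679) = 74.6 / 0.6321 = 118.0 mg/L.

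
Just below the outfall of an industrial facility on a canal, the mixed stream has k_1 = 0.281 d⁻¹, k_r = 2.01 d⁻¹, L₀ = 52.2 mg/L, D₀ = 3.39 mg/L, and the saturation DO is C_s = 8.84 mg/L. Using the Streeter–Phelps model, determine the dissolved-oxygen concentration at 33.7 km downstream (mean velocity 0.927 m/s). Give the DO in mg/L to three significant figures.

DO ≈ 3.49 mg/L

Travel time t = x/v = 33.7 km / (0.927 m/s) = 33700 m / 0.927 m/s = 36350 s = 0.4208 d.
k_1 L₀/(k_r−k_1) = 0.281×52.2/(2.01−0.281) = 14.67/1.729 = 8.484 mg/L.
e^(−k_1 t) = e^(−0.281×0.4208) = 0.8885; e^(−k_r t) = e^(−2.01×0.4208) = 0.4292.
D = 8.484 × (0.8885 − 0.4292) + 3.39 × 0.4292 = 3.896 + 1.455 = 5.351 mg/L.
DO = C_s − D = 8.84 − 5.351 = 3.489 mg/L.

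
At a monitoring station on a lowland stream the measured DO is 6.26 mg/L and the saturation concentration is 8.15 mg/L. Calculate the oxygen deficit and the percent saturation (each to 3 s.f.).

D ≈ 1.89 mg/L; 76.8 % saturation

D = C_s − C = 8.15 − 6.26 = 1.89 mg/L.
% saturation = 6.26/8.15 × 100 = 76.8 %.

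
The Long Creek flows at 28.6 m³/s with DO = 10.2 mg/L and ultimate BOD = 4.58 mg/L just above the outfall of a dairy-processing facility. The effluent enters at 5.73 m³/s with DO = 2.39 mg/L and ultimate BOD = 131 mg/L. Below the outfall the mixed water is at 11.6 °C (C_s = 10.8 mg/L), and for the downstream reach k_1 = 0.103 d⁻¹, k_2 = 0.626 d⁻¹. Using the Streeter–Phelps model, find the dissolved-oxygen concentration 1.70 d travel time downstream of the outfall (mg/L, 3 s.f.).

Mixed DO = (28.6×10.2 + 5.73×2.39)/(28.6+5.73) = 305.4/34.33 = 8.896 mg/L.
Mixed L₀ = (28.6×4.58 + 5.73×131)/(34.33) = 881.6/34.33 = 25.68 mg/L.
Initial deficit D₀ = C_s − DO₀ = 10.8 − 8.896 = 1.904 mg/L.
D(1.70) = [0.103×25.68/(0.626−0.103)](e^(−0.103×1.70) − e^(−0.626×1.70)) + 1.904 e^(−0.626×1.70)
= 5.058 × (0.8394 − 0.3450) + 1.904 × 0.3450 = 3.157 mg/L.
DO = 10.8 − 3.157 = 7.643 mg/L.

DO ≈ 7.64 mg/L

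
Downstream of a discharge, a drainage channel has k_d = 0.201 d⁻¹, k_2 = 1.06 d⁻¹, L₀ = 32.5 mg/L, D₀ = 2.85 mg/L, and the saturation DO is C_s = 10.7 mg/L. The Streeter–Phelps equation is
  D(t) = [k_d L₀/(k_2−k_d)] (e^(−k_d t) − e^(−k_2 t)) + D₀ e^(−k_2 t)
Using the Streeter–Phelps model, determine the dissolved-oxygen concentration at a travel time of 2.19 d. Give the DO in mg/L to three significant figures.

k_d L₀/(k_2−k_d) = 0.201×32.5/(1.06−0.201) = 6.533/0.8590 = 7.605 mg/L.
e^(−k_d t) = e^(−0.201×2.190) = 0.6439; e^(−k_2 t) = e^(−1.06×2.190) = 0.09814.
D = 7.605 × (0.6439 − 0.09814) + 2.85 × 0.09814 = 4.151 + 0.2797 = 4.430 mg/L.
DO = C_s − D = 10.7 − 4.430 = 6.270 mg/L.

DO ≈ 6.27 mg/L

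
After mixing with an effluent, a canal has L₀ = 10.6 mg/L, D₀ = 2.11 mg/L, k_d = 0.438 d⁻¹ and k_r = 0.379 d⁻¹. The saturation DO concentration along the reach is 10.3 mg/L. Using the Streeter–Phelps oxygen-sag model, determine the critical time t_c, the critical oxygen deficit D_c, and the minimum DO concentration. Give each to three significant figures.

t_c ≈ 2.00 d; D_c ≈ 5.09 mg/L; min DO ≈ 5.21 mg/L

With k_r/k_d = 0.8653 and 1 − D₀(k_r−k_d)/(k_d L₀) = 1.027,
t_c = ln(0.8653 × 1.027) / (0.379 − 0.438) = ln(0.8885) / -0.05900 = -0.1182/-0.05900 = 2.004 d.
D_c = (k_d/k_r) L₀ e^(−k_d t_c) = (0.438/0.379) × 10.6 × e^(−0.438×2.004) = 1.156 × 10.6 × 0.4158 = 5.093 mg/L.
Minimum DO = C_s − D_c = 10.3 − 5.093 = 5.207 mg/L.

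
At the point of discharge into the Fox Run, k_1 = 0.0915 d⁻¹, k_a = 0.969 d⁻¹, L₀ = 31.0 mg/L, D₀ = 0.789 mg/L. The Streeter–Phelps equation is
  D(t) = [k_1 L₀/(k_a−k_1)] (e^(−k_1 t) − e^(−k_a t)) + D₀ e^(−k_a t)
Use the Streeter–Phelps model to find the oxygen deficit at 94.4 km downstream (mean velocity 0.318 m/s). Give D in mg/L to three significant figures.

Travel time t = x/v = 94.4 km / (0.318 m/s) = 94400 m / 0.318 m/s = 296900 s = 3.436 d.
k_1 L₀/(k_a−k_1) = 0.0915×31.0/(0.969−0.0915) = 2.837/0.8775 = 3.232 mg/L.
e^(−k_1 t) = e^(−0.0915×3.436) = 0.7302; e^(−k_a t) = e^(−0.969×3.436) = 0.03582.
D = 3.232 × (0.7302 − 0.03582) + 0.789 × 0.03582 = 2.245 + 0.02826 = 2.273 mg/L.

D ≈ 2.27 mg/L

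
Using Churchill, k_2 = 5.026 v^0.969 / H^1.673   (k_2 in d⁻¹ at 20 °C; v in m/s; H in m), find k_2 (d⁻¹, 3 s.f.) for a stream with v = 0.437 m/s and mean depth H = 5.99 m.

k_2 = 5.026 × 0.437^0.969 / 5.99^1.673 = 5.026 × 0.4484 / 19.98 = 0.1128 d⁻¹.

k_2 ≈ 0.113 d⁻¹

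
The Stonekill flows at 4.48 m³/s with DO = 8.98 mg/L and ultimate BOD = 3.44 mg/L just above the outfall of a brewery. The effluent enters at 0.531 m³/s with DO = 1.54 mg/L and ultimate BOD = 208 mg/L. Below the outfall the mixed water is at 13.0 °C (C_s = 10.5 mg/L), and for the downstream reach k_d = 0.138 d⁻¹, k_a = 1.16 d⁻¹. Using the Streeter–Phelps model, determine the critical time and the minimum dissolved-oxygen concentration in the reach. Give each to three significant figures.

Mixed DO = (4.48×8.98 + 0.531×1.54)/(4.48+0.531) = 41.05/5.011 = 8.192 mg/L.
Mixed L₀ = (4.48×3.44 + 0.531×208)/(5.011) = 125.9/5.011 = 25.12 mg/L.
Initial deficit D₀ = C_s − DO₀ = 10.5 − 8.192 = 2.308 mg/L.
t_c = (1/1.022) ln[(1.16/0.138)(1 − 2.308×1.022/(0.138×25.12))] = 0.9785 × ln(2.684) = 0.9662 d.
D_c = (0.138/1.16) × 25.12 × e^(−0.138×0.9662) = 0.1190 × 25.12 × 0.8752 = 2.615 mg/L.
Minimum DO = 10.5 − 2.615 = 7.885 mg/L.

t_c ≈ 0.966 d; minimum DO ≈ 7.88 mg/L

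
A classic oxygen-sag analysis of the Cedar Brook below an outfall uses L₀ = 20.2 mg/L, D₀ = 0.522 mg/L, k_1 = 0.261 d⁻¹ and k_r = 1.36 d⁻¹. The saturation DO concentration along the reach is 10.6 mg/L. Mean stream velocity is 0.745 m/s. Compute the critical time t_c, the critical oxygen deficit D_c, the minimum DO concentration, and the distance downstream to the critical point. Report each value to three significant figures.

t_c ≈ 1.40 d; D_c ≈ 2.69 mg/L; min DO ≈ 7.91 mg/L; x_c ≈ 89.9 km

At the critical point dD/dt = 0, so k_1 L₀ e^(−k_1 t) = k_r D. Substituting D(t) from the Streeter–Phelps equation and solving for t gives
t_c = ln[(k_r/k_1)(1 − D₀(k_r−k_1)/(k_1 L₀))] / (k_r−k_1).
Here k_r−k_1 = 1.099 d⁻¹ and 1 − D₀(k_r−k_1)/(k_1 L₀) = 1 − 0.522×1.099/(0.261×20.2) = 0.8912, so
t_c = ln(5.211 × 0.8912) / 1.099 = 1.536 / 1.099 = 1.397 d.
L(t_c) = L₀ e^(−k_1 t_c) = 20.2 × 0.6944 = 14.03 mg/L, and at the critical point k_r D_c = k_1 L, so D_c = (0.261/1.36) × 14.03 = 2.692 mg/L.
Minimum DO = C_s − D_c = 10.6 − 2.692 = 7.908 mg/L.
x_c = v t_c = 0.745 m/s × 1.397 d × 86400 s/d = 89930 m ≈ 89.9 km.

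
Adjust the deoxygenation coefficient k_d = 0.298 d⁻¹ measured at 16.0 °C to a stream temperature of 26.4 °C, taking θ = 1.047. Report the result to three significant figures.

k_d(T₂) = k_d(T₁) · θ^(T₂−T₁) = 0.298 × 1.047^(26.4−16.0)
= 0.298 × 1.047^10.4 = 0.298 × 1.612 = 0.4805 d⁻¹.

k_d ≈ 0.480 d⁻¹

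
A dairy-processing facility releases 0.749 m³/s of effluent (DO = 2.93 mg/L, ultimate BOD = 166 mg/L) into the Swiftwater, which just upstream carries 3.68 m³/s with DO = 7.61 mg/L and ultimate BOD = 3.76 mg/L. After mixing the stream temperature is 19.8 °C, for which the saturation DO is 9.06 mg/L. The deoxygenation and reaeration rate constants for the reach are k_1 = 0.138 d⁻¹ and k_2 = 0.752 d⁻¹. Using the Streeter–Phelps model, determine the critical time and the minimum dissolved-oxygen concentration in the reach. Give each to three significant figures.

t_c ≈ 2.13 d; minimum DO ≈ 4.80 mg/L

Mixed DO = (3.68×7.61 + 0.749×2.93)/(3.68+0.749) = 30.20/4.429 = 6.819 mg/L.
Mixed L₀ = (3.68×3.76 + 0.749×166)/(4.429) = 138.2/4.429 = 31.20 mg/L.
Initial deficit D₀ = C_s − DO₀ = 9.06 − 6.819 = 2.241 mg/L.
t_c = (1/0.6140) ln[(0.752/0.138)(1 − 2.241×0.6140/(0.138×31.20))] = 1.629 × ln(3.707) = 2.134 d.
D_c = (0.138/0.752) × 31.20 × e^(−0.138×2.134) = 0.1835 × 31.20 × 0.7449 = 4.265 mg/L.
Minimum DO = 9.06 − 4.265 = 4.795 mg/L.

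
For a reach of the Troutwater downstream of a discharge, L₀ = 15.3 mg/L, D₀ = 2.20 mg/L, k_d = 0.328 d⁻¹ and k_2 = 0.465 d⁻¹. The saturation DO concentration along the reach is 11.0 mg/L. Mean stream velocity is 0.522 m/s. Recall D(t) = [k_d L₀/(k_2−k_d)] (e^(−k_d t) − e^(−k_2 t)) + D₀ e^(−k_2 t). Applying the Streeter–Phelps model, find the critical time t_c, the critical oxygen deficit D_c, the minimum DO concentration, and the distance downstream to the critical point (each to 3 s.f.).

t_c ≈ 2.10 d; D_c ≈ 5.43 mg/L; min DO ≈ 5.57 mg/L; x_c ≈ 94.5 km

t_c = [1/(k_2−k_d)] ln[(k_2/k_d)(1 − D₀(k_2−k_d)/(k_d L₀))]
= [1/(0.465−0.328)] ln[(0.465/0.328)(1 − 2.20×0.1370/(0.328×15.3))]
= (1/0.1370) ln[1.418 × 0.9399] = 7.299 × ln(1.333) = 7.299 × 0.2871 = 2.096 d.
D_c = (k_d/k_2) L₀ e^(−k_d t_c) = (0.328/0.465) × 15.3 × e^(−0.328×2.096) = 0.7054 × 15.3 × 0.5029 = 5.428 mg/L.
Minimum DO = C_s − D_c = 11.0 − 5.428 = 5.572 mg/L.
x_c = v t_c = 0.522 m/s × 2.096 d × 86400 s/d = 94510 m ≈ 94.5 km.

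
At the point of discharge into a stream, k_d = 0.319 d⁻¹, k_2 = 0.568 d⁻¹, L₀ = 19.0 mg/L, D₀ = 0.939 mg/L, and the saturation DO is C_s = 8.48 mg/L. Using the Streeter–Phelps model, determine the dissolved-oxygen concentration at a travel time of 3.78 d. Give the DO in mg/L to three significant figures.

k_d L₀/(k_2−k_d) = 0.319×19.0/(0.568−0.319) = 6.061/0.2490 = 24.34 mg/L.
e^(−k_d t) = e^(−0.319×3.780) = 0.2994; e^(−k_2 t) = e^(−0.568×3.780) = 0.1168.
D = 24.34 × (0.2994 − 0.1168) + 0.939 × 0.1168 = 4.445 + 0.1097 = 4.555 mg/L.
DO = C_s − D = 8.48 − 4.555 = 3.925 mg/L.

DO ≈ 3.93 mg/L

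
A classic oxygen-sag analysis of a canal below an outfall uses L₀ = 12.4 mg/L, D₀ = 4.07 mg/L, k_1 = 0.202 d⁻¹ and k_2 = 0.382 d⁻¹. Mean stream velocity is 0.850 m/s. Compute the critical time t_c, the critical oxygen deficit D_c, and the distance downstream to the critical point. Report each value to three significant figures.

t_c ≈ 1.62 d; D_c ≈ 4.73 mg/L; x_c ≈ 119 km

t_c = [1/(k_2−k_1)] ln[(k_2/k_1)(1 − D₀(k_2−k_1)/(k_1 L₀))]
= [1/(0.382−0.202)] ln[(0.382/0.202)(1 − 4.07×0.1800/(0.202×12.4))]
= (1/0.1800) ln[1.891 × 0.7075] = 5.556 × ln(1.338) = 5.556 × 0.2912 = 1.618 d.
L(t_c) = L₀ e^(−k_1 t_c) = 12.4 × 0.7213 = 8.944 mg/L, and at the critical point k_2 D_c = k_1 L, so D_c = (0.202/0.382) × 8.944 = 4.729 mg/L.
x_c = v t_c = 0.850 m/s × 1.618 d × 86400 s/d = 118800 m ≈ 119 km.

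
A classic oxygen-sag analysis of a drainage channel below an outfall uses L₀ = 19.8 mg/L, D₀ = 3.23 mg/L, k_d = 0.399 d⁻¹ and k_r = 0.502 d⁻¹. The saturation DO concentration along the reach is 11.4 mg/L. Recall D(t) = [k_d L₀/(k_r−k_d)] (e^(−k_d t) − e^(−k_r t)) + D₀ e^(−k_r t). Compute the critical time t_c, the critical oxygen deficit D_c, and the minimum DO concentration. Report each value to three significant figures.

t_c ≈ 1.81 d; D_c ≈ 7.64 mg/L; min DO ≈ 3.76 mg/L

At the critical point dD/dt = 0, so k_d L₀ e^(−k_d t) = k_r D. Substituting D(t) from the Streeter–Phelps equation and solving for t gives
t_c = ln[(k_r/k_d)(1 − D₀(k_r−k_d)/(k_d L₀))] / (k_r−k_d).
Here k_r−k_d = 0.1030 d⁻¹ and 1 − D₀(k_r−k_d)/(k_d L₀) = 1 − 3.23×0.1030/(0.399×19.8) = 0.9579, so
t_c = ln(1.258 × 0.9579) / 0.1030 = 0.1866 / 0.1030 = 1.812 d.
L(t_c) = L₀ e^(−k_d t_c) = 19.8 × 0.4853 = 9.610 mg/L, and at the critical point k_r D_c = k_d L, so D_c = (0.399/0.502) × 9.610 = 7.638 mg/L.
Minimum DO = C_s − D_c = 11.4 − 7.638 = 3.762 mg/L.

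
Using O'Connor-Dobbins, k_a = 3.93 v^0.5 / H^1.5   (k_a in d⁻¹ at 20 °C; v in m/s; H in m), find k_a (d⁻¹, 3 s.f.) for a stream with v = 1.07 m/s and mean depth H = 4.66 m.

k_a = 3.93 × 1.07^0.5 / 4.66^1.5 = 3.93 × 1.034 / 10.06 = 0.4041 d⁻¹.

k_a ≈ 0.404 d⁻¹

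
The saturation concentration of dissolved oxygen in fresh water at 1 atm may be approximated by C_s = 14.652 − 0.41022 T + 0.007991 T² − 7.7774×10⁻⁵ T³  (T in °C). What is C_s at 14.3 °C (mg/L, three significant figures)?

C_s ≈ 10.2 mg/L

C_s = 14.652 − 0.41022×14.3 + 0.007991×14.3² − 7.7774×10⁻⁵×14.3³ = 10.19 mg/L.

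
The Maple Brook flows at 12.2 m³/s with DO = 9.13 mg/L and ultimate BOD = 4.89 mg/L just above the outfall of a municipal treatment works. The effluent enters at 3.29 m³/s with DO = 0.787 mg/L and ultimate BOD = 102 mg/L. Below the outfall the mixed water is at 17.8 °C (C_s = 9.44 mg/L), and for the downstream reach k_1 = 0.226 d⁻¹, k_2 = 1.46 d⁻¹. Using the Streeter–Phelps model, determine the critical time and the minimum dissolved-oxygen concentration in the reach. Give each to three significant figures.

Mixed DO = (12.2×9.13 + 3.29×0.787)/(12.2+3.29) = 114.0/15.49 = 7.358 mg/L.
Mixed L₀ = (12.2×4.89 + 3.29×102)/(15.49) = 395.2/15.49 = 25.52 mg/L.
Initial deficit D₀ = C_s − DO₀ = 9.44 − 7.358 = 2.082 mg/L.
t_c = (1/1.234) ln[(1.46/0.226)(1 − 2.082×1.234/(0.226×25.52))] = 0.8104 × ln(3.582) = 1.034 d.
D_c = (0.226/1.46) × 25.52 × e^(−0.226×1.034) = 0.1548 × 25.52 × 0.7916 = 3.127 mg/L.
Minimum DO = 9.44 − 3.127 = 6.313 mg/L.

t_c ≈ 1.03 d; minimum DO ≈ 6.31 mg/L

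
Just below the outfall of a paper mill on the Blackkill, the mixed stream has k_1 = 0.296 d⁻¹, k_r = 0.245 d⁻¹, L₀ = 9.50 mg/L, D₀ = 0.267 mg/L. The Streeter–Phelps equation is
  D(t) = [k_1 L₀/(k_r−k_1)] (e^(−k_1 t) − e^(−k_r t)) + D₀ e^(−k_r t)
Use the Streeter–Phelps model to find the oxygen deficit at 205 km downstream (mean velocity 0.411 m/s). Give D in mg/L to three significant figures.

Travel time t = x/v = 205 km / (0.411 m/s) = 205000 m / 0.411 m/s = 498800 s = 5.773 d.
k_1 L₀/(k_r−k_1) = 0.296×9.50/(0.245−0.296) = 2.812/-0.05100 = -55.14 mg/L.
e^(−k_1 t) = e^(−0.296×5.773) = 0.1811; e^(−k_r t) = e^(−0.245×5.773) = 0.2431.
D = -55.14 × (0.1811 − 0.2431) + 0.267 × 0.2431 = 3.418 + 0.06490 = 3.483 mg/L.

D ≈ 3.48 mg/L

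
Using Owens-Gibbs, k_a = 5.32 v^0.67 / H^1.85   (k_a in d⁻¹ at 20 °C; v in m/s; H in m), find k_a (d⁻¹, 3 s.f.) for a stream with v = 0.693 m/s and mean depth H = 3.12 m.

k_a ≈ 0.507 d⁻¹

k_a = 5.32 × 0.693^0.67 / 3.12^1.85 = 5.32 × 0.7822 / 8.207 = 0.5070 d⁻¹.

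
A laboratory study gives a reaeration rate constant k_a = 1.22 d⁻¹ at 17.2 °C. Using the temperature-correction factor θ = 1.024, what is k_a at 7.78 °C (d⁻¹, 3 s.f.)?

k_a(T₂) = k_a(T₁) · θ^(T₂−T₁) = 1.22 × 1.024^(7.78−17.2)
= 1.22 × 1.024^-9.42 = 1.22 × 0.7998 = 0.9757 d⁻¹.

k_a ≈ 0.976 d⁻¹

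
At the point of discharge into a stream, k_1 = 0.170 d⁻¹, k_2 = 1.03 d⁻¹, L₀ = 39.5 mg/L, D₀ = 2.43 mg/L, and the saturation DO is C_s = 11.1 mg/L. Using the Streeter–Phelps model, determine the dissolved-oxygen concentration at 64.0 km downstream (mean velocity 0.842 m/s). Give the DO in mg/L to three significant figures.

Travel time t = x/v = 64.0 km / (0.842 m/s) = 64000 m / 0.842 m/s = 76010 s = 0.8797 d.
k_1 L₀/(k_2−k_1) = 0.170×39.5/(1.03−0.170) = 6.715/0.8600 = 7.808 mg/L.
e^(−k_1 t) = e^(−0.170×0.8797) = 0.8611; e^(−k_2 t) = e^(−1.03×0.8797) = 0.4041.
D = 7.808 × (0.8611 − 0.4041) + 2.43 × 0.4041 = 3.568 + 0.9819 = 4.550 mg/L.
DO = C_s − D = 11.1 − 4.550 = 6.550 mg/L.

DO ≈ 6.55 mg/L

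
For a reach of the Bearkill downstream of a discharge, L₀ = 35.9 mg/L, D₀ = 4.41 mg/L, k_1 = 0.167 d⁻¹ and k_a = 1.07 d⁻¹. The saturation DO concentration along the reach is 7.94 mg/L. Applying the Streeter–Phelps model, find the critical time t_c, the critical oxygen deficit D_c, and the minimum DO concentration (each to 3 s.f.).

t_c ≈ 0.848 d; D_c ≈ 4.86 mg/L; min DO ≈ 3.08 mg/L

At the critical point dD/dt = 0, so k_1 L₀ e^(−k_1 t) = k_a D. Substituting D(t) from the Streeter–Phelps equation and solving for t gives
t_c = ln[(k_a/k_1)(1 − D₀(k_a−k_1)/(k_1 L₀))] / (k_a−k_1).
Here k_a−k_1 = 0.9030 d⁻¹ and 1 − D₀(k_a−k_1)/(k_1 L₀) = 1 − 4.41×0.9030/(0.167×35.9) = 0.3358, so
t_c = ln(6.407 × 0.3358) / 0.9030 = 0.7661 / 0.9030 = 0.8484 d.
L(t_c) = L₀ e^(−k_1 t_c) = 35.9 × 0.8679 = 31.16 mg/L, and at the critical point k_a D_c = k_1 L, so D_c = (0.167/1.07) × 31.16 = 4.863 mg/L.
Minimum DO = C_s − D_c = 7.94 − 4.863 = 3.077 mg/L.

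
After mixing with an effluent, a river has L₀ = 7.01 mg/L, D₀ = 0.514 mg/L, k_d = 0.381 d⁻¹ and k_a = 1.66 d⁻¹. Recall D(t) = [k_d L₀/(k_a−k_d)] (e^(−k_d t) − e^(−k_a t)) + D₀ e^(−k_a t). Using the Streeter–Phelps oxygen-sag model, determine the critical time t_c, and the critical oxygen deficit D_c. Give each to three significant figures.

t_c ≈ 0.930 d; D_c ≈ 1.13 mg/L

With k_a/k_d = 4.357 and 1 − D₀(k_a−k_d)/(k_d L₀) = 0.7539,
t_c = ln(4.357 × 0.7539) / (1.66 − 0.381) = ln(3.285) / 1.279 = 1.189/1.279 = 0.9298 d.
D_c = (k_d/k_a) L₀ e^(−k_d t_c) = (0.381/1.66) × 7.01 × e^(−0.381×0.9298) = 0.2295 × 7.01 × 0.7017 = 1.129 mg/L.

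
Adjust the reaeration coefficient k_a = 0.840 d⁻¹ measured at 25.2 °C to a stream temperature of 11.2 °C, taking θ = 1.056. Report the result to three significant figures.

k_a ≈ 0.392 d⁻¹

k_a(T₂) = k_a(T₁) · θ^(T₂−T₁) = 0.840 × 1.056^(11.2−25.2)
= 0.840 × 1.056^-14.0 = 0.840 × 0.4663 = 0.3917 d⁻¹.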